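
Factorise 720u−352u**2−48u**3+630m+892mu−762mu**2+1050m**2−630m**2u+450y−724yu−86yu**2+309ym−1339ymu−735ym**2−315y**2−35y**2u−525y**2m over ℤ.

Group: 7y(−75ym−5yu−45y−105m**2−127mu−63m−8u**2−72u) + (6u−10)(−75ym−5yu−45y−105m**2−127mu−63m−8u**2−72u); both groups contain (−75ym−5yu−45y−105m**2−127mu−63m−8u**2−72u), so (7y+6u−10) is a factor with cofactor −75ym−5yu−45y−105m**2−127mu−63m−8u**2−72u.
The cofactor groups again: −75ym−5yu−45y−105m**2−127mu−63m−8u**2−72u = −5y(15m+u+9) + (−7m−8u)(15m+u+9); both groups contain (15m+u+9), giving −(5y+7m+8u)(15m+u+9).

−(15m+u+9)(7y+6u−10)(5y+7m+8u)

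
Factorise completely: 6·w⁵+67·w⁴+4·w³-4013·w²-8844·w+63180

Among the possible rational roots, w = -13/2 is a root, giving the factor (2·w+13) and quotient 3·w⁴+14·w³-89·w²-1428·w+4860.
Continuing, w = 6 is a root, so (w-6) is a factor; dividing leaves 3·w³+32·w²+103·w-810.
Continuing, w = 10/3 is a root, so (3·w-10) divides it; the quotient is w²+14·w+81.
The quadratic w²+14·w+81 has discriminant -128 < 0 and is irreducible over ℤ.

(2·w+13)·(3·w-10)·(w-6)·(w²+14·w+81)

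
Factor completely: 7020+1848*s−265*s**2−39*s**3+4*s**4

(4*s+13)*(s+6)*(s−10)*(s−9)

By the rational root theorem, s = 10 is a root, so (s−10) is a factor; dividing leaves 4*s**3+s**2−255*s−702.
Next, s = −13/4 is a root, giving the factor (4*s+13) and quotient s**2−3*s−54.
The remaining quadratic factors as (s−9)(s+6).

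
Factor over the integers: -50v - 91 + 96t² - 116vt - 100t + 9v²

(v - 12t - 7)(9v - 8t + 13)

Group: 9v(v - 12t - 7) + (-8t + 13)(v - 12t - 7); both groups contain (v - 12t - 7).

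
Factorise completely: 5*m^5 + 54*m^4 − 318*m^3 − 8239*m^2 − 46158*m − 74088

(5*m + 14)*(m + 7)*(m − 12)*(m^2 + 13*m + 63)

Among the possible rational roots, m = −14/5 is a root, so (5*m + 14) is a factor; dividing leaves m^4 + 8*m^3 − 86*m^2 − 1407*m − 5292.
Continuing, m = 12 is a root, so (m − 12) is a factor; dividing leaves m^3 + 20*m^2 + 154*m + 441.
Then m = −7 is a root, so (m + 7) is a factor; dividing leaves m^2 + 13*m + 63.
The quadratic m^2 + 13*m + 63 has discriminant −83 < 0 and is irreducible over ℤ.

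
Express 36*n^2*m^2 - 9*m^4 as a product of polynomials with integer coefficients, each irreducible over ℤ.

Pull out the common factor 9*m^2; 4*n^2 - m^2 is a difference of squares.

9*m^2*(2*n - m)*(2*n + m)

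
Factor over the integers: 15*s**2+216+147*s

Pull out the common factor 3, then factor the remaining trinomial.

3*(5*s+9)*(s+8)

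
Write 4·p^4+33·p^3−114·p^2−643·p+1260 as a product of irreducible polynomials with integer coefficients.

(4·p−7)·(p+5)·(p+9)·(p−4)

Testing divisors of the constant over divisors of the leading coefficient, p = −5 is a root, so (p+5) is a factor; dividing leaves 4·p^3+13·p^2−179·p+252.
Next, p = 4 is a root, so (p−4) divides it; the quotient is 4·p^2+29·p−63.
The remaining quadratic factors as (4·p−7)(p+9).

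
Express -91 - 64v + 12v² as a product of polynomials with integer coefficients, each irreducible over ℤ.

(2v - 13)(6v + 7)

Need a pair with product 12·(-91) = -1092 and sum -64: that's 14 and -78.
Split the middle term: 12v² + 14v - 78v - 91 = 2v(6v + 7) - 13(6v + 7).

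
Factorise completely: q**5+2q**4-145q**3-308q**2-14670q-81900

(q+14)(q+5)(q-15)(q**2-2q+78)

Trying the rational-root candidates, q = -5 is a root, so (q+5) is a factor; dividing leaves q**4-3q**3-130q**2+342q-16380.
Continuing, q = 15 is a root, so (q-15) is a factor; dividing leaves q**3+12q**2+50q+1092.
Next, q = -14 is a root, so (q+14) divides it; the quotient is q**2-2q+78.
The quadratic q**2-2q+78 has discriminant -308 < 0 and is irreducible over ℤ.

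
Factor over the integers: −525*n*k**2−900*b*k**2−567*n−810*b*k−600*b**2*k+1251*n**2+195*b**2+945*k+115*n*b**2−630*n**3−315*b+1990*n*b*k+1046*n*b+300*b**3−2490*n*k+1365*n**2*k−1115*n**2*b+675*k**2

−(10*n−5*b−5*k−7)*(7*n+12*b−9)*(9*n+5*b−15*k)

Group: 7*n*(−90*n**2−5*n*b+195*n*k+63*n+25*b**2−50*b*k+35*b−75*k**2−105*k) + (12*b−9)*(−90*n**2−5*n*b+195*n*k+63*n+25*b**2−50*b*k+35*b−75*k**2−105*k); both groups contain (−90*n**2−5*n*b+195*n*k+63*n+25*b**2−50*b*k+35*b−75*k**2−105*k), so (7*n+12*b−9) is a factor with cofactor −90*n**2−5*n*b+195*n*k+63*n+25*b**2−50*b*k+35*b−75*k**2−105*k.
The cofactor groups again: −90*n**2−5*n*b+195*n*k+63*n+25*b**2−50*b*k+35*b−75*k**2−105*k = −9*n*(10*n−5*b−5*k−7) + (−5*b+15*k)*(10*n−5*b−5*k−7); both groups contain (10*n−5*b−5*k−7), giving −(9*n+5*b−15*k)*(10*n−5*b−5*k−7).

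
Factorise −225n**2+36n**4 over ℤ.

Factor out 9n**2, leaving 4n**2−25, which is a difference of two squares.

9n**2(2n+5)(2n−5)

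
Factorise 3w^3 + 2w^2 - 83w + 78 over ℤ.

Trying the rational-root candidates, w = 13/3 is a root, giving the factor (3w - 13) and quotient w^2 + 5w - 6.
The remaining quadratic factors as (w + 6)(w - 1).

(3w - 13)(w + 6)(w - 1)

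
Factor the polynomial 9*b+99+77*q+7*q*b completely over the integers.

(7*q+9)*(b+11)

Group as (7*q*b+77*q) + (9*b+99) = 7*q*(b+11) + 9*(b+11).
Both groups share the factor (b+11).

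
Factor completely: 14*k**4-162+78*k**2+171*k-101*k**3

(2*k-3)*(7*k+9)*(k-1)*(k-6)

Testing divisors of the constant over divisors of the leading coefficient, k = 1 is a root, giving the factor (k-1) and quotient 14*k**3-87*k**2-9*k+162.
Then k = 6 is a root, so (k-6) divides it; the quotient is 14*k**2-3*k-27.
The remaining quadratic factors as (2*k-3)(7*k+9).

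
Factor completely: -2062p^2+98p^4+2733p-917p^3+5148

(2p+3)(7p+13)(7p-12)(p-11)

Trying the rational-root candidates, p = -3/2 is a root, giving the factor (2p+3) and quotient 49p^3-532p^2-233p+1716.
Next, p = 12/7 is a root, giving the factor (7p-12) and quotient 7p^2-64p-143.
The remaining quadratic factors as (p-11)(7p+13).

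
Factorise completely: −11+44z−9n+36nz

Group as (36nz−9n) + (44z−11) = 9n(4z−1) + 11(4z−1).
Both groups share the factor (4z−1).

(4z−1)(9n+11)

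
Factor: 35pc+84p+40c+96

Group as (35pc+84p) + (40c+96) = 7p(5c+12) + 8(5c+12).
Both groups share the factor (5c+12).

(5c+12)(7p+8)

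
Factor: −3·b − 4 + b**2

(b + 1)·(b − 4)

Two integers with product −4 and sum −3 are 1 and −4.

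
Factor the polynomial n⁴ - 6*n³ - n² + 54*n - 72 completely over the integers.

(n + 3)*(n - 2)*(n - 3)*(n - 4)

Testing divisors of the constant over divisors of the leading coefficient, n = 4 is a root, so (n - 4) is a factor; dividing leaves n³ - 2*n² - 9*n + 18.
Continuing, n = -3 is a root, so (n + 3) is a factor; dividing leaves n² - 5*n + 6.
The remaining quadratic factors as (n - 3)(n - 2).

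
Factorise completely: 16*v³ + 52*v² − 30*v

Pull out the common factor 2*v, then factor the remaining trinomial.

2*v*(2*v − 1)*(4*v + 15)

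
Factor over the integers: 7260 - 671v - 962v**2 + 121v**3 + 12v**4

Trying the rational-root candidates, v = 11/3 is a root, so (3v - 11) is a factor; dividing leaves 4v**3 + 55v**2 - 119v - 660.
Then v = 4 is a root, so (v - 4) is a factor; dividing leaves 4v**2 + 71v + 165.
The remaining quadratic factors as (v + 15)(4v + 11).

(3v - 11)(4v + 11)(v + 15)(v - 4)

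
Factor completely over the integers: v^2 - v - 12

(v + 3)(v - 4)

Two integers with product -12 and sum -1 are 3 and -4.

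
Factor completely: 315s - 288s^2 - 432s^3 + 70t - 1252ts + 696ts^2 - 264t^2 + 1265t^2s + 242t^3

(11t - 4s - 5)(11t + 12s - 7)(2t + 9s)

Group: 2t(121t^2 + 88ts - 132t - 48s^2 - 32s + 35) + 9s(121t^2 + 88ts - 132t - 48s^2 - 32s + 35); both groups contain (121t^2 + 88ts - 132t - 48s^2 - 32s + 35), so (2t + 9s) is a factor with cofactor 121t^2 + 88ts - 132t - 48s^2 - 32s + 35.
The cofactor groups again: 121t^2 + 88ts - 132t - 48s^2 - 32s + 35 = 11t(11t - 4s - 5) + (12s - 7)(11t - 4s - 5); both groups contain (11t - 4s - 5), giving (11t + 12s - 7)(11t - 4s - 5).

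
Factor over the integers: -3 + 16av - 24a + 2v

Group as (16av - 24a) + (2v - 3) = 8a(2v - 3) + (2v - 3).
Both groups share the factor (2v - 3).

(2v - 3)(8a + 1)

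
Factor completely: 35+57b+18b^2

Need a pair with product 18·35 = 630 and sum 57: that's 15 and 42.
Split the middle term: 18b^2+15b + 42b+35 = 3b(6b+5) + 7(6b+5).

(3b+7)(6b+5)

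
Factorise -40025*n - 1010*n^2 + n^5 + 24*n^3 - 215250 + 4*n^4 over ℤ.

(n + 10)*(n + 7)*(n - 15)*(n^2 + 2*n + 205)

By the rational root theorem, n = -7 is a root, so (n + 7) is a factor; dividing leaves n^4 - 3*n^3 + 45*n^2 - 1325*n - 30750.
Continuing, n = 15 is a root, so (n - 15) is a factor; dividing leaves n^3 + 12*n^2 + 225*n + 2050.
Continuing, n = -10 is a root, so (n + 10) divides it; the quotient is n^2 + 2*n + 205.
The quadratic n^2 + 2*n + 205 has discriminant -816 < 0 and is irreducible over ℤ.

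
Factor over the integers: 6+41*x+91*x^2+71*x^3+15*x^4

By the rational root theorem, x = -2/5 is a root, so (5*x+2) is a factor; dividing leaves 3*x^3+13*x^2+13*x+3.
Then x = -1/3 is a root, so (3*x+1) divides it; the quotient is x^2+4*x+3.
The remaining quadratic factors as (x+3)(x+1).

(3*x+1)*(5*x+2)*(x+1)*(x+3)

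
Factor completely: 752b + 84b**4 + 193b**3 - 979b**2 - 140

Testing divisors of the constant over divisors of the leading coefficient, b = 7/4 is a root, so (4b - 7) divides it; the quotient is 21b**3 + 85b**2 - 96b + 20.
Continuing, b = 2/3 is a root, so (3b - 2) is a factor; dividing leaves 7b**2 + 33b - 10.
The remaining quadratic factors as (7b - 2)(b + 5).

(3b - 2)(4b - 7)(7b - 2)(b + 5)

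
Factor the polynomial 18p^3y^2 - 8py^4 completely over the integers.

Every term has a factor of 2py^2. Then 9p^2 - 4y^2 = (3p)² − (2y)².

2py^2(3p + 2y)(3p - 2y)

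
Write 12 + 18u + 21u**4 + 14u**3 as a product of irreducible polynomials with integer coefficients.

(3u + 2)(7u**3 + 6)

Group as (21u**4 + 18u) + (14u**3 + 12) = 3u(7u**3 + 6) + 2(7u**3 + 6).
Both groups share the factor (7u**3 + 6).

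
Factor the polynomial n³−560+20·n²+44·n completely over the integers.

(n+10)·(n+14)·(n−4)

Among the possible rational roots, n = 4 is a root, so (n−4) is a factor; dividing leaves n²+24·n+140.
The remaining quadratic factors as (n+14)(n+10).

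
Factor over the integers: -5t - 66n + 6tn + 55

Group as (6tn - 5t) + (-66n + 55) = t(6n - 5) - 11(6n - 5).
Both groups share the factor (6n - 5).

(6n - 5)(t - 11)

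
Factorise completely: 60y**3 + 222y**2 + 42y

6y(2y + 7)(5y + 1)

Pull out the common factor 6y, then factor the remaining trinomial.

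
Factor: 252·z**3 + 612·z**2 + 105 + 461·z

By the rational root theorem, z = -5/6 is a root, so (6·z + 5) divides it; the quotient is 42·z**2 + 67·z + 21.
The remaining quadratic factors as (6·z + 7)(7·z + 3).

(6·z + 5)·(6·z + 7)·(7·z + 3)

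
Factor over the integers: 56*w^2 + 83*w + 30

(7*w + 6)*(8*w + 5)

Need a pair with product 56·30 = 1680 and sum 83: that's 35 and 48.
Split the middle term: 56*w^2 + 35*w + 48*w + 30 = 7*w*(8*w + 5) + 6*(8*w + 5).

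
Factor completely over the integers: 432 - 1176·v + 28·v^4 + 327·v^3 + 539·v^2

Testing divisors of the constant over divisors of the leading coefficient, v = 4/7 is a root, giving the factor (7·v - 4) and quotient 4·v^3 + 49·v^2 + 105·v - 108.
Next, v = 3/4 is a root, so (4·v - 3) is a factor; dividing leaves v^2 + 13·v + 36.
The remaining quadratic factors as (v + 9)(v + 4).

(4·v - 3)·(7·v - 4)·(v + 4)·(v + 9)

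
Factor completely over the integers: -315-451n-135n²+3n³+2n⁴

(2n+5)(n+1)(n+7)(n-9)

Trying the rational-root candidates, n = -5/2 is a root, giving the factor (2n+5) and quotient n³-n²-65n-63.
Continuing, n = -1 is a root, so (n+1) is a factor; dividing leaves n²-2n-63.
The remaining quadratic factors as (n-9)(n+7).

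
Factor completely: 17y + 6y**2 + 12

(2y + 3)(3y + 4)

Need a pair with product 6·12 = 72 and sum 17: that's 9 and 8.
Split the middle term: 6y**2 + 9y + 8y + 12 = 3y(2y + 3) + 4(2y + 3).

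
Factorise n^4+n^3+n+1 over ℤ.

(n+1)^2·(n^2-n+1)

Group as (n^4+n) + (n^3+1) = n·(n^3+1) + (n^3+1).
Both groups share the factor (n^3+1).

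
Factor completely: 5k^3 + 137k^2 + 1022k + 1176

Trying the rational-root candidates, k = -14 is a root, so (k + 14) divides it; the quotient is 5k^2 + 67k + 84.
The remaining quadratic factors as (k + 12)(5k + 7).

(5k + 7)(k + 12)(k + 14)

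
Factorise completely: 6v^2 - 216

Pull out the common factor 6; v^2 - 36 is a difference of squares.

6(v + 6)(v - 6)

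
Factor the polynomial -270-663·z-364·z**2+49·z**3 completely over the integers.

Among the possible rational roots, z = -6/7 is a root, giving the factor (7·z+6) and quotient 7·z**2-58·z-45.
The remaining quadratic factors as (7·z+5)(z-9).

(7·z+5)·(7·z+6)·(z-9)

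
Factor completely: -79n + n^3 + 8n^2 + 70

Trying the rational-root candidates, n = -14 is a root, giving the factor (n + 14) and quotient n^2 - 6n + 5.
The remaining quadratic factors as (n - 1)(n - 5).

(n + 14)(n - 1)(n - 5)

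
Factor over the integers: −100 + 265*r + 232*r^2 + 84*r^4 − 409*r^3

Among the possible rational roots, r = 5/4 is a root, so (4*r − 5) divides it; the quotient is 21*r^3 − 76*r^2 − 37*r + 20.
Then r = 4 is a root, so (r − 4) is a factor; dividing leaves 21*r^2 + 8*r − 5.
The remaining quadratic factors as (7*r + 5)(3*r − 1).

(3*r − 1)*(4*r − 5)*(7*r + 5)*(r − 4)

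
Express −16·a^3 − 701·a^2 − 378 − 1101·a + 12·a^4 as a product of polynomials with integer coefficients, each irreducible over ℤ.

Among the possible rational roots, a = −7/6 is a root, so (6·a + 7) is a factor; dividing leaves 2·a^3 − 5·a^2 − 111·a − 54.
Next, a = −6 is a root, so (a + 6) divides it; the quotient is 2·a^2 − 17·a − 9.
The remaining quadratic factors as (a − 9)(2·a + 1).

(2·a + 1)·(6·a + 7)·(a + 6)·(a − 9)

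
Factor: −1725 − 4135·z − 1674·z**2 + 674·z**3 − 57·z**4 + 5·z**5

(5·z + 3)·(z + 1)·(z − 5)·(z**2 − 8·z + 115)

Testing divisors of the constant over divisors of the leading coefficient, z = −3/5 is a root, so (5·z + 3) is a factor; dividing leaves z**4 − 12·z**3 + 142·z**2 − 420·z − 575.
Next, z = −1 is a root, so (z + 1) divides it; the quotient is z**3 − 13·z**2 + 155·z − 575.
Continuing, z = 5 is a root, so (z − 5) divides it; the quotient is z**2 − 8·z + 115.
The quadratic z**2 − 8·z + 115 has discriminant −396 < 0 and is irreducible over ℤ.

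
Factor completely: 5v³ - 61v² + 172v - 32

Among the possible rational roots, v = 4 is a root, so (v - 4) divides it; the quotient is 5v² - 41v + 8.
The remaining quadratic factors as (v - 8)(5v - 1).

(5v - 1)(v - 4)(v - 8)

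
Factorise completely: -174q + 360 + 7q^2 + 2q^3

(2q - 5)(q + 12)(q - 6)

Among the possible rational roots, q = 6 is a root, so (q - 6) divides it; the quotient is 2q^2 + 19q - 60.
The remaining quadratic factors as (q + 12)(2q - 5).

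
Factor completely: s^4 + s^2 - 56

Substitute u = s^2 to get a quadratic in u, then factor.
s^2 - 7 is irreducible over ℤ (7 is not a perfect square).
s^2 + 8 is irreducible over ℤ (always positive, so no real roots).

(s^2 + 8)(s^2 - 7)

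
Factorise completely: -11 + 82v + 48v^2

(6v + 11)(8v - 1)

Need a pair with product 48·(-11) = -528 and sum 82: that's 88 and -6.
Split the middle term: 48v^2 + 88v - 6v - 11 = 8v(6v + 11) - (6v + 11).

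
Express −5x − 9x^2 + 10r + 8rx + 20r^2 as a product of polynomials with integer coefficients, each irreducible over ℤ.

Group: 2r(10r + 9x + 5) − x(10r + 9x + 5); both groups contain (10r + 9x + 5).

(10r + 9x + 5)(2r − x)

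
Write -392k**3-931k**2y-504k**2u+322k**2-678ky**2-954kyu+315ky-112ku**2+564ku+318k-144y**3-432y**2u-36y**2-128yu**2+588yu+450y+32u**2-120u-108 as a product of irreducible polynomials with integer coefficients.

-(7k+6y+2u-9)(7k+8y-2)(8k+3y+8u+6)

Group: 8k(-49k**2-98ky-14ku+77k-48y**2-16yu+84y+4u-18) + (3y+8u+6)(-49k**2-98ky-14ku+77k-48y**2-16yu+84y+4u-18); both groups contain (-49k**2-98ky-14ku+77k-48y**2-16yu+84y+4u-18), so (8k+3y+8u+6) is a factor with cofactor -49k**2-98ky-14ku+77k-48y**2-16yu+84y+4u-18.
The cofactor groups again: -49k**2-98ky-14ku+77k-48y**2-16yu+84y+4u-18 = -7k(7k+6y+2u-9) + (-8y+2)(7k+6y+2u-9); both groups contain (7k+6y+2u-9), giving -(7k+8y-2)(7k+6y+2u-9).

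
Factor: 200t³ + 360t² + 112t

8t(5t + 2)(5t + 7)

Pull out the common factor 8t, then factor the remaining trinomial.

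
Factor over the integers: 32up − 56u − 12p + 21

(4p − 7)(8u − 3)

Group as (32up − 56u) + (−12p + 21) = 8u(4p − 7) − 3(4p − 7).
Both groups share the factor (4p − 7).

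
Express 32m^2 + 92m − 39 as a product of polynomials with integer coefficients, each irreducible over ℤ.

Need a pair with product 32·(−39) = −1248 and sum 92: that's 104 and −12.
Split the middle term: 32m^2 + 104m − 12m − 39 = 8m(4m + 13) − 3(4m + 13).

(4m + 13)(8m − 3)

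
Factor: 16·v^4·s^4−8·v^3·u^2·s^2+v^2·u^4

v^2·(4·v·s^2−u^2)^2

Pull out the common factor v^2, leaving 16·v^2·s^4−8·v·u^2·s^2+u^4.
Recognize a perfect-square trinomial with the parts 4·v·s^2 and u^2.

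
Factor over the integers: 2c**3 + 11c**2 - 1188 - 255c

(2c + 9)(c + 12)(c - 11)

Among the possible rational roots, c = -9/2 is a root, so (2c + 9) divides it; the quotient is c**2 + c - 132.
The remaining quadratic factors as (c - 11)(c + 12).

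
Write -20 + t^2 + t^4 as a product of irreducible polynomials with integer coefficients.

Substitute u = t^2 to get a quadratic in u, then factor.
t^2 - 4 is a difference of squares.
t^2 + 5 is irreducible over ℤ (always positive, so no real roots).

(t + 2)*(t - 2)*(t^2 + 5)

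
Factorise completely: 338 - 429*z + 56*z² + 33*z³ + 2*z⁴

Testing divisors of the constant over divisors of the leading coefficient, z = 1 is a root, giving the factor (z - 1) and quotient 2*z³ + 35*z² + 91*z - 338.
Next, z = -13/2 is a root, giving the factor (2*z + 13) and quotient z² + 11*z - 26.
The remaining quadratic factors as (z - 2)(z + 13).

(2*z + 13)*(z + 13)*(z - 1)*(z - 2)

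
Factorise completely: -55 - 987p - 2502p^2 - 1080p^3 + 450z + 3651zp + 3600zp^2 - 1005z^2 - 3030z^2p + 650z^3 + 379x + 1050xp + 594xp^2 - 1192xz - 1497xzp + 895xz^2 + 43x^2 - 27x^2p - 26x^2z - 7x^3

Group: 7x(-x^2 - 3xz - 6xp + 6x + 130z^2 - 216zp - 175z + 72p^2 + 162p + 55) + (5z - 15p - 1)(-x^2 - 3xz - 6xp + 6x + 130z^2 - 216zp - 175z + 72p^2 + 162p + 55); both groups contain (-x^2 - 3xz - 6xp + 6x + 130z^2 - 216zp - 175z + 72p^2 + 162p + 55), so (7x + 5z - 15p - 1) is a factor with cofactor -x^2 - 3xz - 6xp + 6x + 130z^2 - 216zp - 175z + 72p^2 + 162p + 55.
The cofactor groups again: -x^2 - 3xz - 6xp + 6x + 130z^2 - 216zp - 175z + 72p^2 + 162p + 55 = -x(x + 13z - 6p - 11) + (10z - 12p - 5)(x + 13z - 6p - 11); both groups contain (x + 13z - 6p - 11), giving -(x - 10z + 12p + 5)(x + 13z - 6p - 11).

-(7x + 5z - 15p - 1)(x + 13z - 6p - 11)(x - 10z + 12p + 5)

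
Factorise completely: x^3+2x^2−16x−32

By the rational root theorem, x = −4 is a root, giving the factor (x+4) and quotient x^2−2x−8.
The remaining quadratic factors as (x+2)(x−4).

(x+2)(x+4)(x−4)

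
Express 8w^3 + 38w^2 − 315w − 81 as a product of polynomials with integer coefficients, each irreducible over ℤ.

(2w − 9)(4w + 1)(w + 9)

By the rational root theorem, w = −9 is a root, giving the factor (w + 9) and quotient 8w^2 − 34w − 9.
The remaining quadratic factors as (4w + 1)(2w − 9).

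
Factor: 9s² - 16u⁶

Recognize a difference of squares with the parts 3s and 4u³.

-(4u³ - 3s)(4u³ + 3s)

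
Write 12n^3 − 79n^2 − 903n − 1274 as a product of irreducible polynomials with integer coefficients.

Testing divisors of the constant over divisors of the leading coefficient, n = 13 is a root, so (n − 13) divides it; the quotient is 12n^2 + 77n + 98.
The remaining quadratic factors as (3n + 14)(4n + 7).

(3n + 14)(4n + 7)(n − 13)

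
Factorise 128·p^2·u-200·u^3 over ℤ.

Pull out the common factor 8·u; 16·p^2-25·u^2 is a difference of squares.

8·u·(4·p+5·u)·(4·p-5·u)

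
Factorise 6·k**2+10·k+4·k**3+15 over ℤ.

Group as (4·k**3+10·k) + (6·k**2+15) = 2·k·(2·k**2+5) + 3·(2·k**2+5).
Both groups share the factor (2·k**2+5).

(2·k+3)·(2·k**2+5)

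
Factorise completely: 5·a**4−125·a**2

Pull out the common factor 5·a**2; a**2−25 is a difference of squares.

5·a**2·(a+5)·(a−5)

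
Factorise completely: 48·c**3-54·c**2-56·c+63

(8·c-9)·(6·c**2-7)

Group as (48·c**3-56·c) + (-54·c**2+63) = 8·c·(6·c**2-7) - 9·(6·c**2-7).
Both groups share the factor (6·c**2-7).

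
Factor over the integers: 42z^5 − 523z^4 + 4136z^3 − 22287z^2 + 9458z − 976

(6z − 1)(7z − 2)(z − 8)(z^2 − 4z + 61)

By the rational root theorem, z = 2/7 is a root, so (7z − 2) divides it; the quotient is 6z^4 − 73z^3 + 570z^2 − 3021z + 488.
Continuing, z = 1/6 is a root, so (6z − 1) divides it; the quotient is z^3 − 12z^2 + 93z − 488.
Next, z = 8 is a root, giving the factor (z − 8) and quotient z^2 − 4z + 61.
The quadratic z^2 − 4z + 61 has discriminant −228 < 0 and is irreducible over ℤ.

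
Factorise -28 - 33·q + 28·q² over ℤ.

Need a pair with product 28·(-28) = -784 and sum -33: that's -49 and 16.
Split the middle term: 28·q² - 49·q + 16·q - 28 = 7·q·(4·q - 7) + 4·(4·q - 7).

(4·q - 7)·(7·q + 4)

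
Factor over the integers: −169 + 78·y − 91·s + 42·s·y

(6·y − 13)·(7·s + 13)

Group as (42·s·y − 91·s) + (78·y − 169) = 7·s·(6·y − 13) + 13·(6·y − 13).
Both groups share the factor (6·y − 13).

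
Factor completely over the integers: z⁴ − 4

(z² + 2)·(z² − 2)

Substitute u = z² to get a quadratic in u, then factor.
z² − 2 is irreducible over ℤ (2 is not a perfect square).
z² + 2 is irreducible over ℤ (always positive, so no real roots).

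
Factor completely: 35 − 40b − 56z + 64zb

(8b − 7)(8z − 5)

Group as (64zb − 56z) + (−40b + 35) = 8z(8b − 7) − 5(8b − 7).
Both groups share the factor (8b − 7).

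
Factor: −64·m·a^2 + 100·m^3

4·m·(5·m − 4·a)·(5·m + 4·a)

Pull out the common factor 4·m; 25·m^2 − 16·a^2 is a difference of squares.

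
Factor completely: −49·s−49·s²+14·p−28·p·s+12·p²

Group: 6·p·(2·p−7·s) + (7·s+7)·(2·p−7·s); both groups contain (2·p−7·s).

(2·p−7·s)·(6·p+7·s+7)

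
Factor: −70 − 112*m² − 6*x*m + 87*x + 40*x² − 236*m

Group: 5*x*(8*x − 14*m − 5) + (8*m + 14)*(8*x − 14*m − 5); both groups contain (8*x − 14*m − 5).

(8*x − 14*m − 5)*(5*x + 8*m + 14)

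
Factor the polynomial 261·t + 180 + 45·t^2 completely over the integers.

Pull out the common factor 9, then factor the remaining trinomial.

9·(5·t + 4)·(t + 5)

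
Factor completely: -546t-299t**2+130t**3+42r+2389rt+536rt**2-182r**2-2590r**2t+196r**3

Group: r(196r**2-42rt-182r-10t**2+23t+42) - 13t(196r**2-42rt-182r-10t**2+23t+42); both groups contain (196r**2-42rt-182r-10t**2+23t+42), so (r-13t) is a factor with cofactor 196r**2-42rt-182r-10t**2+23t+42.
The cofactor groups again: 196r**2-42rt-182r-10t**2+23t+42 = 14r(14r-5t-6) + (2t-7)(14r-5t-6); both groups contain (14r-5t-6), giving (14r+2t-7)(14r-5t-6).

(14r+2t-7)(14r-5t-6)(r-13t)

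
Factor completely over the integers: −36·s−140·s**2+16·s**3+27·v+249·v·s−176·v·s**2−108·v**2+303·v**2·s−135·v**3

−(3·v−4·s)·(5·v−4·s−1)·(9·v−s+9)

Group: 9·v·(−15·v**2+32·v·s+3·v−16·s**2−4·s) + (−s+9)·(−15·v**2+32·v·s+3·v−16·s**2−4·s); both groups contain (−15·v**2+32·v·s+3·v−16·s**2−4·s), so (9·v−s+9) is a factor with cofactor −15·v**2+32·v·s+3·v−16·s**2−4·s.
The cofactor groups again: −15·v**2+32·v·s+3·v−16·s**2−4·s = −5·v·(3·v−4·s) + (4·s+1)·(3·v−4·s); both groups contain (3·v−4·s), giving −(5·v−4·s−1)·(3·v−4·s).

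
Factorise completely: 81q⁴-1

(3q+1)(3q-1)(9q²+1)

(3q)⁴ − (1)⁴ = ((3q)² − (1)²)((3q)² + (1)²); the first factor splits again, the second (9q²+1) is irreducible.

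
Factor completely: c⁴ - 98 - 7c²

(c² + 7)(c² - 14)

Substitute u = c² to get a quadratic in u, then factor.
c² + 7 is irreducible over ℤ (always positive, so no real roots).
c² - 14 is irreducible over ℤ (14 is not a perfect square).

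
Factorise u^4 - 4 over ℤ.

Substitute w = u^2 to get a quadratic in w, then factor.
u^2 - 2 is irreducible over ℤ (2 is not a perfect square).
u^2 + 2 is irreducible over ℤ (always positive, so no real roots).

(u^2 + 2)*(u^2 - 2)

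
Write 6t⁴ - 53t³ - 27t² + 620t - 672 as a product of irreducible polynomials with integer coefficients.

(2t + 7)(3t - 4)(t - 3)(t - 8)

Trying the rational-root candidates, t = 8 is a root, so (t - 8) divides it; the quotient is 6t³ - 5t² - 67t + 84.
Next, t = 3 is a root, so (t - 3) divides it; the quotient is 6t² + 13t - 28.
The remaining quadratic factors as (2t + 7)(3t - 4).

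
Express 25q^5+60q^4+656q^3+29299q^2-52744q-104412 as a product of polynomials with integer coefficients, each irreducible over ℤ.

(5q+6)(5q-14)(q+11)(q^2-7q+113)

By the rational root theorem, q = -11 is a root, so (q+11) is a factor; dividing leaves 25q^4-215q^3+3021q^2-3932q-9492.
Continuing, q = -6/5 is a root, so (5q+6) divides it; the quotient is 5q^3-49q^2+663q-1582.
Then q = 14/5 is a root, giving the factor (5q-14) and quotient q^2-7q+113.
The quadratic q^2-7q+113 has discriminant -403 < 0 and is irreducible over ℤ.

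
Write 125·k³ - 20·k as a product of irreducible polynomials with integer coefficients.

Pull out the common factor 5·k; 25·k² - 4 is a difference of squares.

5·k·(5·k + 2)·(5·k - 2)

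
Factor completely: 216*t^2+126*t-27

Pull out the common factor 9, then factor the remaining trinomial.

9*(4*t+3)*(6*t-1)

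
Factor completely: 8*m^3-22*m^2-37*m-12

Trying the rational-root candidates, m = -3/4 is a root, so (4*m+3) is a factor; dividing leaves 2*m^2-7*m-4.
The remaining quadratic factors as (2*m+1)(m-4).

(2*m+1)*(4*m+3)*(m-4)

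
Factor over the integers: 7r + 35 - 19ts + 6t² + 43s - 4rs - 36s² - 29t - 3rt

-(3t + 4s - 7)(r - 2t + 9s + 5)

Group: -r(3t + 4s - 7) + (2t - 9s - 5)(3t + 4s - 7); both groups contain (3t + 4s - 7).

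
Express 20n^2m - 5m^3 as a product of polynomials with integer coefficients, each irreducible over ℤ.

Every term has a factor of 5m. Then 4n^2 - m^2 = (2n)² − (m)².

5m(2n - m)(2n + m)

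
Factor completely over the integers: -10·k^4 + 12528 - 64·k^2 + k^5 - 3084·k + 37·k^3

By the rational root theorem, k = 9 is a root, so (k - 9) divides it; the quotient is k^4 - k^3 + 28·k^2 + 188·k - 1392.
Then k = -6 is a root, giving the factor (k + 6) and quotient k^3 - 7·k^2 + 70·k - 232.
Then k = 4 is a root, so (k - 4) divides it; the quotient is k^2 - 3·k + 58.
The quadratic k^2 - 3·k + 58 has discriminant -223 < 0 and is irreducible over ℤ.

(k + 6)·(k - 4)·(k - 9)·(k^2 - 3·k + 58)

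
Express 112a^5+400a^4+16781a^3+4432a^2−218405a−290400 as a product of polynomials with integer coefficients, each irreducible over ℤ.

By the rational root theorem, a = −11/4 is a root, so (4a+11) is a factor; dividing leaves 28a^4+23a^3+4132a^2−10255a−26400.
Continuing, a = 15/4 is a root, so (4a−15) is a factor; dividing leaves 7a^3+32a^2+1153a+1760.
Continuing, a = −11/7 is a root, so (7a+11) divides it; the quotient is a^2+3a+160.
The quadratic a^2+3a+160 has discriminant −631 < 0 and is irreducible over ℤ.

(4a+11)(4a−15)(7a+11)(a^2+3a+160)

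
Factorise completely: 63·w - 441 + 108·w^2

9·(3·w + 7)·(4·w - 7)

Pull out the common factor 9, then factor the remaining trinomial.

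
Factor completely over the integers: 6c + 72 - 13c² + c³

Trying the rational-root candidates, c = 12 is a root, giving the factor (c - 12) and quotient c² - c - 6.
The remaining quadratic factors as (c + 2)(c - 3).

(c + 2)(c - 12)(c - 3)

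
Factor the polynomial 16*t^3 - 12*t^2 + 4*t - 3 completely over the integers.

(4*t - 3)*(4*t^2 + 1)

Group as (16*t^3 + 4*t) + (-12*t^2 - 3) = 4*t*(4*t^2 + 1) - 3*(4*t^2 + 1).
Both groups share the factor (4*t^2 + 1).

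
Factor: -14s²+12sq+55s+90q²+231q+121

Group: -2s(7s+15q+11) + (6q+11)(7s+15q+11); both groups contain (7s+15q+11).

-(2s-6q-11)(7s+15q+11)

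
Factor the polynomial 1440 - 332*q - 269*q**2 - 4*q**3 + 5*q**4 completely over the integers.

Testing divisors of the constant over divisors of the leading coefficient, q = 9/5 is a root, so (5*q - 9) is a factor; dividing leaves q**3 + q**2 - 52*q - 160.
Next, q = -5 is a root, giving the factor (q + 5) and quotient q**2 - 4*q - 32.
The remaining quadratic factors as (q - 8)(q + 4).

(5*q - 9)*(q + 4)*(q + 5)*(q - 8)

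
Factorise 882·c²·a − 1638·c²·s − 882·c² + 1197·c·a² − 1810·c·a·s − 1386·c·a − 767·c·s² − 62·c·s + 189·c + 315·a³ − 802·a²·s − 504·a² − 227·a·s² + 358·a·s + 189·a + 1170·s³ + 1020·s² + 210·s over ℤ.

(14·c + 5·a − 9·s − 3)·(7·a − 13·s − 7)·(9·c + 9·a + 10·s)

Group: 14·c·(63·c·a − 117·c·s − 63·c + 63·a² − 47·a·s − 63·a − 130·s² − 70·s) + (5·a − 9·s − 3)·(63·c·a − 117·c·s − 63·c + 63·a² − 47·a·s − 63·a − 130·s² − 70·s); both groups contain (63·c·a − 117·c·s − 63·c + 63·a² − 47·a·s − 63·a − 130·s² − 70·s), so (14·c + 5·a − 9·s − 3) is a factor with cofactor 63·c·a − 117·c·s − 63·c + 63·a² − 47·a·s − 63·a − 130·s² − 70·s.
The cofactor groups again: 63·c·a − 117·c·s − 63·c + 63·a² − 47·a·s − 63·a − 130·s² − 70·s = 9·c·(7·a − 13·s − 7) + (9·a + 10·s)·(7·a − 13·s − 7); both groups contain (7·a − 13·s − 7), giving (9·c + 9·a + 10·s)·(7·a − 13·s − 7).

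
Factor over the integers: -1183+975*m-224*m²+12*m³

(2*m-7)*(6*m-13)*(m-13)

Trying the rational-root candidates, m = 7/2 is a root, giving the factor (2*m-7) and quotient 6*m²-91*m+169.
The remaining quadratic factors as (m-13)(6*m-13).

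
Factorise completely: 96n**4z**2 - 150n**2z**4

6n**2z**2(4n + 5z)(4n - 5z)

Factor out 6n**2z**2, leaving 16n**2 - 25z**2, which is a difference of two squares.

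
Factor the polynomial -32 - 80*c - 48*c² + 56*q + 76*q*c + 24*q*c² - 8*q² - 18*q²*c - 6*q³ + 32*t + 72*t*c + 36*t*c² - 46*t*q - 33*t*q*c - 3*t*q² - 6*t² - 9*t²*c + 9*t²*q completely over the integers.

Group: 3*t*(3*t*q - 3*t*c - 2*t - 3*q² - 9*q*c - 10*q + 12*c² + 20*c + 8) + (2*q - 4)*(3*t*q - 3*t*c - 2*t - 3*q² - 9*q*c - 10*q + 12*c² + 20*c + 8); both groups contain (3*t*q - 3*t*c - 2*t - 3*q² - 9*q*c - 10*q + 12*c² + 20*c + 8), so (3*t + 2*q - 4) is a factor with cofactor 3*t*q - 3*t*c - 2*t - 3*q² - 9*q*c - 10*q + 12*c² + 20*c + 8.
The cofactor groups again: 3*t*q - 3*t*c - 2*t - 3*q² - 9*q*c - 10*q + 12*c² + 20*c + 8 = 3*q*(t - q - 4*c - 4) + (-3*c - 2)*(t - q - 4*c - 4); both groups contain (t - q - 4*c - 4), giving (3*q - 3*c - 2)*(t - q - 4*c - 4).

(3*q - 3*c - 2)*(t - q - 4*c - 4)*(3*t + 2*q - 4)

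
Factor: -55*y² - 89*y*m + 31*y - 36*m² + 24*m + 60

Group: -5*y*(11*y + 9*m - 15) + (-4*m - 4)*(11*y + 9*m - 15); both groups contain (11*y + 9*m - 15).

-(5*y + 4*m + 4)*(11*y + 9*m - 15)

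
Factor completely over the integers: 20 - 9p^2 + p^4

Substitute u = p^2 to get a quadratic in u, then factor.
p^2 - 5 is irreducible over ℤ (5 is not a perfect square).
p^2 - 4 is a difference of squares.

(p + 2)(p - 2)(p^2 - 5)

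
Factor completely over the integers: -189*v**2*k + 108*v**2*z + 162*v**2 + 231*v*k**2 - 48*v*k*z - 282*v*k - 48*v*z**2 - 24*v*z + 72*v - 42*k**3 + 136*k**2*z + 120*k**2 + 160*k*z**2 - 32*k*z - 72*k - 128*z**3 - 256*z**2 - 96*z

-(9*v - 2*k + 8*z + 4)*(3*v - 3*k - 4*z)*(7*k - 4*z - 6)

Group: 9*v*(-21*v*k + 12*v*z + 18*v + 21*k**2 + 16*k*z - 18*k - 16*z**2 - 24*z) + (-2*k + 8*z + 4)*(-21*v*k + 12*v*z + 18*v + 21*k**2 + 16*k*z - 18*k - 16*z**2 - 24*z); both groups contain (-21*v*k + 12*v*z + 18*v + 21*k**2 + 16*k*z - 18*k - 16*z**2 - 24*z), so (9*v - 2*k + 8*z + 4) is a factor with cofactor -21*v*k + 12*v*z + 18*v + 21*k**2 + 16*k*z - 18*k - 16*z**2 - 24*z.
The cofactor groups again: -21*v*k + 12*v*z + 18*v + 21*k**2 + 16*k*z - 18*k - 16*z**2 - 24*z = -3*v*(7*k - 4*z - 6) + (3*k + 4*z)*(7*k - 4*z - 6); both groups contain (7*k - 4*z - 6), giving -(3*v - 3*k - 4*z)*(7*k - 4*z - 6).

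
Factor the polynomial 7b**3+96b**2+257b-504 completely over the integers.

Among the possible rational roots, b = -8 is a root, giving the factor (b+8) and quotient 7b**2+40b-63.
The remaining quadratic factors as (7b-9)(b+7).

(7b-9)(b+7)(b+8)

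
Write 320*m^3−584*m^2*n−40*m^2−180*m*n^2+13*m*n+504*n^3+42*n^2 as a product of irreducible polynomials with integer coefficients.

(5*m−6*n)*(8*m+7*n)*(8*m−12*n−1)

Group: 8*m*(40*m^2−108*m*n−5*m+72*n^2+6*n) + 7*n*(40*m^2−108*m*n−5*m+72*n^2+6*n); both groups contain (40*m^2−108*m*n−5*m+72*n^2+6*n), so (8*m+7*n) is a factor with cofactor 40*m^2−108*m*n−5*m+72*n^2+6*n.
The cofactor groups again: 40*m^2−108*m*n−5*m+72*n^2+6*n = 8*m*(5*m−6*n) + (−12*n−1)*(5*m−6*n); both groups contain (5*m−6*n), giving (8*m−12*n−1)*(5*m−6*n).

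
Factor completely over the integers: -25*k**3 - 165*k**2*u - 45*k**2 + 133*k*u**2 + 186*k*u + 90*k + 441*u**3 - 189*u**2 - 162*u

-(5*k + 7*u - 6)*(5*k - 9*u)*(k + 7*u + 3)

Group: 5*k*(-5*k**2 - 42*k*u - 9*k - 49*u**2 + 21*u + 18) - 9*u*(-5*k**2 - 42*k*u - 9*k - 49*u**2 + 21*u + 18); both groups contain (-5*k**2 - 42*k*u - 9*k - 49*u**2 + 21*u + 18), so (5*k - 9*u) is a factor with cofactor -5*k**2 - 42*k*u - 9*k - 49*u**2 + 21*u + 18.
The cofactor groups again: -5*k**2 - 42*k*u - 9*k - 49*u**2 + 21*u + 18 = -5*k*(k + 7*u + 3) + (-7*u + 6)*(k + 7*u + 3); both groups contain (k + 7*u + 3), giving -(5*k + 7*u - 6)*(k + 7*u + 3).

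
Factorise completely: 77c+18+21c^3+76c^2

(3c+1)(7c+9)(c+2)

Testing divisors of the constant over divisors of the leading coefficient, c = −2 is a root, giving the factor (c+2) and quotient 21c^2+34c+9.
The remaining quadratic factors as (7c+9)(3c+1).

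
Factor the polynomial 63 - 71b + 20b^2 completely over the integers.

Need a pair with product 20·63 = 1260 and sum -71: that's -36 and -35.
Split the middle term: 20b^2 - 36b - 35b + 63 = 4b(5b - 9) - 7(5b - 9).

(4b - 7)(5b - 9)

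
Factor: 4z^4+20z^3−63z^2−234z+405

Testing divisors of the constant over divisors of the leading coefficient, z = 3/2 is a root, giving the factor (2z−3) and quotient 2z^3+13z^2−12z−135.
Next, z = −9/2 is a root, giving the factor (2z+9) and quotient z^2+2z−15.
The remaining quadratic factors as (z+5)(z−3).

(2z+9)(2z−3)(z+5)(z−3)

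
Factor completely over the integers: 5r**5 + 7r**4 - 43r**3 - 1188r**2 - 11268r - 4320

(5r + 2)(r + 6)(r - 8)(r**2 + 3r + 45)

Testing divisors of the constant over divisors of the leading coefficient, r = 8 is a root, giving the factor (r - 8) and quotient 5r**4 + 47r**3 + 333r**2 + 1476r + 540.
Then r = -6 is a root, giving the factor (r + 6) and quotient 5r**3 + 17r**2 + 231r + 90.
Continuing, r = -2/5 is a root, so (5r + 2) divides it; the quotient is r**2 + 3r + 45.
The quadratic r**2 + 3r + 45 has discriminant -171 < 0 and is irreducible over ℤ.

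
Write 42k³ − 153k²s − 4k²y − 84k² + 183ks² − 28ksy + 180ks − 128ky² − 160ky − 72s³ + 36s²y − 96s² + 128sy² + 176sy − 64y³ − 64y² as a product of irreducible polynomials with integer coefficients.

Group: 3k(14k² − 37ks − 20ky − 28k + 24s² + 20sy + 32s − 16y² − 16y) + (−3s + 4y)(14k² − 37ks − 20ky − 28k + 24s² + 20sy + 32s − 16y² − 16y); both groups contain (14k² − 37ks − 20ky − 28k + 24s² + 20sy + 32s − 16y² − 16y), so (3k − 3s + 4y) is a factor with cofactor 14k² − 37ks − 20ky − 28k + 24s² + 20sy + 32s − 16y² − 16y.
The cofactor groups again: 14k² − 37ks − 20ky − 28k + 24s² + 20sy + 32s − 16y² − 16y = 7k(2k − 3s − 4y − 4) + (−8s + 4y)(2k − 3s − 4y − 4); both groups contain (2k − 3s − 4y − 4), giving (7k − 8s + 4y)(2k − 3s − 4y − 4).

(2k − 3s − 4y − 4)(3k − 3s + 4y)(7k − 8s + 4y)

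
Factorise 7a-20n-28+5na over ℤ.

Group as (5na-20n) + (7a-28) = 5n(a-4) + 7(a-4).
Both groups share the factor (a-4).

(5n+7)(a-4)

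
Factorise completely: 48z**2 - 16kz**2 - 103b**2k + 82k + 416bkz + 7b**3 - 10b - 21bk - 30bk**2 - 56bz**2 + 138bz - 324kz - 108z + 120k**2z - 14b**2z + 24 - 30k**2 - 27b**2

(7b + 2k - 6)(b - 15k + 2z - 4)(b - 4z + 1)

Group: 7b(b**2 - 15bk - 2bz - 3b + 60kz - 15k - 8z**2 + 18z - 4) + (2k - 6)(b**2 - 15bk - 2bz - 3b + 60kz - 15k - 8z**2 + 18z - 4); both groups contain (b**2 - 15bk - 2bz - 3b + 60kz - 15k - 8z**2 + 18z - 4), so (7b + 2k - 6) is a factor with cofactor b**2 - 15bk - 2bz - 3b + 60kz - 15k - 8z**2 + 18z - 4.
The cofactor groups again: b**2 - 15bk - 2bz - 3b + 60kz - 15k - 8z**2 + 18z - 4 = b(b - 4z + 1) + (-15k + 2z - 4)(b - 4z + 1); both groups contain (b - 4z + 1), giving (b - 15k + 2z - 4)(b - 4z + 1).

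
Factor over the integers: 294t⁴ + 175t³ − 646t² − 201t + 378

(6t + 7)(7t + 9)(7t − 6)(t − 1)

By the rational root theorem, t = −9/7 is a root, giving the factor (7t + 9) and quotient 42t³ − 29t² − 55t + 42.
Next, t = 1 is a root, so (t − 1) is a factor; dividing leaves 42t² + 13t − 42.
The remaining quadratic factors as (7t − 6)(6t + 7).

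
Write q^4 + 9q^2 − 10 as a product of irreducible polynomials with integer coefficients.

(q + 1)(q − 1)(q^2 + 10)

Substitute u = q^2 to get a quadratic in u, then factor.
q^2 + 10 is irreducible over ℤ (always positive, so no real roots).
q^2 − 1 is a difference of squares.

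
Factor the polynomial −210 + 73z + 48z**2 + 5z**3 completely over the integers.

Among the possible rational roots, z = −5 is a root, so (z + 5) is a factor; dividing leaves 5z**2 + 23z − 42.
The remaining quadratic factors as (5z − 7)(z + 6).

(5z − 7)(z + 5)(z + 6)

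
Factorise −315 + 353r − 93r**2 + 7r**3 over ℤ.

(7r − 9)(r − 5)(r − 7)

Among the possible rational roots, r = 9/7 is a root, so (7r − 9) is a factor; dividing leaves r**2 − 12r + 35.
The remaining quadratic factors as (r − 5)(r − 7).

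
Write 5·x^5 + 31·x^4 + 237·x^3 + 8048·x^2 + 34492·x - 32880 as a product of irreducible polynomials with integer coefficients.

(5·x - 4)·(x + 10)·(x + 6)·(x^2 - 9·x + 137)

Testing divisors of the constant over divisors of the leading coefficient, x = 4/5 is a root, so (5·x - 4) is a factor; dividing leaves x^4 + 7·x^3 + 53·x^2 + 1652·x + 8220.
Next, x = -6 is a root, so (x + 6) is a factor; dividing leaves x^3 + x^2 + 47·x + 1370.
Continuing, x = -10 is a root, so (x + 10) divides it; the quotient is x^2 - 9·x + 137.
The quadratic x^2 - 9·x + 137 has discriminant -467 < 0 and is irreducible over ℤ.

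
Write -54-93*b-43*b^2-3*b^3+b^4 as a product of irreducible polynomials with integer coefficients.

Among the possible rational roots, b = -3 is a root, giving the factor (b+3) and quotient b^3-6*b^2-25*b-18.
Continuing, b = 9 is a root, so (b-9) divides it; the quotient is b^2+3*b+2.
The remaining quadratic factors as (b+2)(b+1).

(b+1)*(b+2)*(b+3)*(b-9)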